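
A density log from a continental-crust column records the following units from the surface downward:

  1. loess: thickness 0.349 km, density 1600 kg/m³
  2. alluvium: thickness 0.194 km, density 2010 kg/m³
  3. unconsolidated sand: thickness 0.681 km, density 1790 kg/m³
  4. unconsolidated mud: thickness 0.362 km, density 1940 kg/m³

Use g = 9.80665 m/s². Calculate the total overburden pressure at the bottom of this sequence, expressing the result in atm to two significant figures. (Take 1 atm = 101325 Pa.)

280 atm

loess: 1600 kg/m³ × 9.80665 m/s² × 349 m = 5.476×10^6 Pa = 54.04 atm
alluvium: 2010 kg/m³ × 9.80665 m/s² × 194 m = 3.824×10^6 Pa = 37.74 atm
unconsolidated sand: 1790 kg/m³ × 9.80665 m/s² × 681 m = 1.195×10^7 Pa = 118.0 atm
unconsolidated mud: 1940 kg/m³ × 9.80665 m/s² × 362 m = 6.887×10^6 Pa = 67.97 atm
Total = 54.04 + 37.74 + 118.0 + 67.97 = 277.73 atm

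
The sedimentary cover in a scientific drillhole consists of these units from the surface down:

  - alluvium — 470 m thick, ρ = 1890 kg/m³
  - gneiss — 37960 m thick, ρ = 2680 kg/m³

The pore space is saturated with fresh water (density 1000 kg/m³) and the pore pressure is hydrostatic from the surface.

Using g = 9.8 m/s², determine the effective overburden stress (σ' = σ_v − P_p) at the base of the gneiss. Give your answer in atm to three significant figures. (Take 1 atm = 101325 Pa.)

6210 atm

Overburden (lithostatic) stress σ_v:
alluvium: 1890 kg/m³ × 9.8 m/s² × 470 m = 8.705×10^6 Pa = 8.705 MPa
gneiss: 2680 kg/m³ × 9.8 m/s² × 37960 m = 9.970×10^8 Pa = 997.0 MPa
Total = 8.705 + 997.0 = 1005.7 MPa
Pore pressure P_p = 1000 kg/m³ × 9.8 m/s² × 38430 m = 3.766×10^8 Pa = 376.6 MPa
Effective stress σ' = σ_v − P_p = 1006 − 376.6 = 629.07 MPa = 6208.5 atm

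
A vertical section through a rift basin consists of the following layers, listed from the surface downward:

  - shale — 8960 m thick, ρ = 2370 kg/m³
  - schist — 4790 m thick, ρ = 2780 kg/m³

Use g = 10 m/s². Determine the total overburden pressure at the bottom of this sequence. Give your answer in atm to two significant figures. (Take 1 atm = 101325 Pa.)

shale: 2370 kg/m³ × 10 m/s² × 8960 m = 2.124×10^8 Pa = 2096 atm
schist: 2780 kg/m³ × 10 m/s² × 4790 m = 1.332×10^8 Pa = 1314 atm
Total = 2096 + 1314 = 3410.0 atm

3400 atm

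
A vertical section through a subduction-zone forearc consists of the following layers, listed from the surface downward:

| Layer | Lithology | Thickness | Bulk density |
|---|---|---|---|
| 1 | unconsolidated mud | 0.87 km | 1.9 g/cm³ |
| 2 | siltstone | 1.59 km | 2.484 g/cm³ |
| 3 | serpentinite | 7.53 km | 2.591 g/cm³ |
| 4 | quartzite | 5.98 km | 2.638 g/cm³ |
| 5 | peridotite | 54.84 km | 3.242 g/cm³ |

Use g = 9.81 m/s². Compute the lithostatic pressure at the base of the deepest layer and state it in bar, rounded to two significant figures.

unconsolidated mud: 1900 kg/m³ × 9.81 m/s² × 870 m = 1.622×10^7 Pa = 162.2 bar
siltstone: 2484 kg/m³ × 9.81 m/s² × 1590 m = 3.875×10^7 Pa = 387.5 bar
serpentinite: 2591 kg/m³ × 9.81 m/s² × 7530 m = 1.914×10^8 Pa = 1914 bar
quartzite: 2638 kg/m³ × 9.81 m/s² × 5980 m = 1.548×10^8 Pa = 1548 bar
peridotite: 3242 kg/m³ × 9.81 m/s² × 54840 m = 1.744×10^9 Pa = 17441 bar
Total = 162.2 + 387.5 + 1914 + 1548 + 17441 = 21452 bar

21000 bar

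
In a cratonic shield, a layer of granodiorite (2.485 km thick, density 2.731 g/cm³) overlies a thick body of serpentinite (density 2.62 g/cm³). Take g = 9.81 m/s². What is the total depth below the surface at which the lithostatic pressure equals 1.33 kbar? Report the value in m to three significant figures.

Pressure at base of upper layers: 2731×9.81×2485 = 6.658×10^7 Pa = 0.6658 kbar
Remaining pressure to be supplied by serpentinite: 1.330×10^8 − 6.658×10^7 = 6.642×10^7 Pa
Additional depth in serpentinite = 6.642×10^7 Pa / (2620 kg/m³ × 9.81 m/s²) = 2584.4 m
Total depth = 2485 m + 2584.4 m = 5069.4 m

5070 m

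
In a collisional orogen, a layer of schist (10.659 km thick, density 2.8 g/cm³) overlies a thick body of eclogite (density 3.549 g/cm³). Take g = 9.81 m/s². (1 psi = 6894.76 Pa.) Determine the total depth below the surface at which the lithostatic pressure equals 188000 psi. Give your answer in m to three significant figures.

Pressure at base of upper layers: 2800×9.81×10659 = 2.928×10^8 Pa = 42464 psi
Remaining pressure to be supplied by eclogite: 1.296×10^9 − 2.928×10^8 = 1.003×10^9 Pa
Additional depth in eclogite = 1.003×10^9 Pa / (3549 kg/m³ × 9.81 m/s²) = 28821 m
Total depth = 10659 m + 28821 m = 39480 m

39500 m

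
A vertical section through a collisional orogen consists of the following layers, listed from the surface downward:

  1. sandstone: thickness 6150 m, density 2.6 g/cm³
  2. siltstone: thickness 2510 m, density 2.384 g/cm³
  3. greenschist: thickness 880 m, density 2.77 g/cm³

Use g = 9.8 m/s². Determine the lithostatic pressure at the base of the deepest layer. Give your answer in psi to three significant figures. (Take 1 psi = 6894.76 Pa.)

sandstone: 2600 kg/m³ × 9.8 m/s² × 6150 m = 1.567×10^8 Pa = 22728 psi
siltstone: 2384 kg/m³ × 9.8 m/s² × 2510 m = 5.864×10^7 Pa = 8505 psi
greenschist: 2770 kg/m³ × 9.8 m/s² × 880 m = 2.389×10^7 Pa = 3465 psi
Total = 22728 + 8505 + 3465 = 34698 psi

34700 psi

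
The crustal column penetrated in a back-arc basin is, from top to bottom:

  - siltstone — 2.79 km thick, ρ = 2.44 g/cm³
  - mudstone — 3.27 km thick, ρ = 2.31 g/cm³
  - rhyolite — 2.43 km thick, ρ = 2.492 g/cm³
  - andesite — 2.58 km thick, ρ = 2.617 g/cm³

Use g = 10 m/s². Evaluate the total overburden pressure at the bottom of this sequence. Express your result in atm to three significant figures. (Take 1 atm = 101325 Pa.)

2680 atm

siltstone: 2440 kg/m³ × 10 m/s² × 2790 m = 6.808×10^7 Pa = 671.9 atm
mudstone: 2310 kg/m³ × 10 m/s² × 3270 m = 7.554×10^7 Pa = 745.5 atm
rhyolite: 2492 kg/m³ × 10 m/s² × 2430 m = 6.056×10^7 Pa = 597.6 atm
andesite: 2617 kg/m³ × 10 m/s² × 2580 m = 6.752×10^7 Pa = 666.4 atm
Total = 671.9 + 745.5 + 597.6 + 666.4 = 2681.3 atm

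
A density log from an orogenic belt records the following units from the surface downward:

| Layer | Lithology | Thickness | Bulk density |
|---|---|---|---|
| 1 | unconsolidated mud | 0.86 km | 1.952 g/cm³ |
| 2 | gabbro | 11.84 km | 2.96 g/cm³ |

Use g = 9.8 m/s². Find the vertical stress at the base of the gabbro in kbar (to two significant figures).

3.6 kbar

unconsolidated mud: 1952 kg/m³ × 9.8 m/s² × 860 m = 1.645×10^7 Pa = 0.1645 kbar
gabbro: 2960 kg/m³ × 9.8 m/s² × 11840 m = 3.435×10^8 Pa = 3.435 kbar
Total = 0.1645 + 3.435 = 3.5991 kbar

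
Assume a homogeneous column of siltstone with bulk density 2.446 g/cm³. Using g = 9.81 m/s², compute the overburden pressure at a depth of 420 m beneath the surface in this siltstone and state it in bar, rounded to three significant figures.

101 bar

siltstone: 2446 kg/m³ × 9.81 m/s² × 420 m = 1.008×10^7 Pa = 100.8 bar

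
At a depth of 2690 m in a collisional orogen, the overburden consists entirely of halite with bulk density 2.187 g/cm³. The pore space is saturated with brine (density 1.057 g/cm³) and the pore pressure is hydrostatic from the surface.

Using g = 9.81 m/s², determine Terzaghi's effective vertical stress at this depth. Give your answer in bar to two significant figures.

Overburden (lithostatic) stress σ_v:
halite: 2187 kg/m³ × 9.81 m/s² × 2690 m = 5.771×10^7 Pa = 57.71 MPa
Pore pressure P_p = 1057 kg/m³ × 9.81 m/s² × 2690 m = 2.789×10^7 Pa = 27.89 MPa
Effective stress σ' = σ_v − P_p = 57.71 − 27.89 = 29.819 MPa = 298.19 bar

300 bar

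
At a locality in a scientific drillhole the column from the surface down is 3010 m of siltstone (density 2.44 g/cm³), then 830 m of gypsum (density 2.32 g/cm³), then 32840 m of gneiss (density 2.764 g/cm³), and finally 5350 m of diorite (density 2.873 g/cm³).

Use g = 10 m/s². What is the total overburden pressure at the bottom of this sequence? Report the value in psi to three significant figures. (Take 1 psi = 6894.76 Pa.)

siltstone: 2440 kg/m³ × 10 m/s² × 3010 m = 7.344×10^7 Pa = 10652 psi
gypsum: 2320 kg/m³ × 10 m/s² × 830 m = 1.926×10^7 Pa = 2793 psi
gneiss: 2764 kg/m³ × 10 m/s² × 32840 m = 9.077×10^8 Pa = 1.317×10^5 psi
diorite: 2873 kg/m³ × 10 m/s² × 5350 m = 1.537×10^8 Pa = 22293 psi
Total = 10652 + 2793 + 1.317×10^5 + 22293 = 1.6739×10^5 psi

167000 psi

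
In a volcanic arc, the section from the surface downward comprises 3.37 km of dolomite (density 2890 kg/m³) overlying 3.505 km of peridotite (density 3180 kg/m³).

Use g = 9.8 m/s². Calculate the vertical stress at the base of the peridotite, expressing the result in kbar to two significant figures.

2.0 kbar

dolomite: 2890 kg/m³ × 9.8 m/s² × 3370 m = 9.545×10^7 Pa = 0.9545 kbar
peridotite: 3180 kg/m³ × 9.8 m/s² × 3505 m = 1.092×10^8 Pa = 1.092 kbar
Total = 0.9545 + 1.092 = 2.0467 kbar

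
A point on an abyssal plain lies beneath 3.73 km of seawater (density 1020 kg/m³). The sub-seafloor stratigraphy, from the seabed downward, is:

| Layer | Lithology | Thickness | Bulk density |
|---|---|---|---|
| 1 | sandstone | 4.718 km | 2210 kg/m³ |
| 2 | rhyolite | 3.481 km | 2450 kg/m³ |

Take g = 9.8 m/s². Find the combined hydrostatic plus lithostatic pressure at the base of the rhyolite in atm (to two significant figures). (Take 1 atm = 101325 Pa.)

2200 atm

seawater: 1020 kg/m³ × 9.8 m/s² × 3730 m = 3.729×10^7 Pa = 368.0 atm
sandstone: 2210 kg/m³ × 9.8 m/s² × 4718 m = 1.022×10^8 Pa = 1008 atm
rhyolite: 2450 kg/m³ × 9.8 m/s² × 3481 m = 8.358×10^7 Pa = 824.9 atm
Total = 368.0 + 1008 + 824.9 = 2201.3 atm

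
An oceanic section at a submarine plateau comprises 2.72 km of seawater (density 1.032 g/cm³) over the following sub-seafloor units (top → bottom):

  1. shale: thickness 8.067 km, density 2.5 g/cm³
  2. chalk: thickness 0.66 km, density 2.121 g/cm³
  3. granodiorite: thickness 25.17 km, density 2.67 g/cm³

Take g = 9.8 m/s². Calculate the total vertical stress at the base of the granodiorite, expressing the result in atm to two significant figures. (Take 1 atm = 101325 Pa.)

seawater: 1032 kg/m³ × 9.8 m/s² × 2720 m = 2.751×10^7 Pa = 271.5 atm
shale: 2500 kg/m³ × 9.8 m/s² × 8067 m = 1.976×10^8 Pa = 1951 atm
chalk: 2121 kg/m³ × 9.8 m/s² × 660 m = 1.372×10^7 Pa = 135.4 atm
granodiorite: 2670 kg/m³ × 9.8 m/s² × 25170 m = 6.586×10^8 Pa = 6500 atm
Total = 271.5 + 1951 + 135.4 + 6500 = 8857.3 atm

8900 atm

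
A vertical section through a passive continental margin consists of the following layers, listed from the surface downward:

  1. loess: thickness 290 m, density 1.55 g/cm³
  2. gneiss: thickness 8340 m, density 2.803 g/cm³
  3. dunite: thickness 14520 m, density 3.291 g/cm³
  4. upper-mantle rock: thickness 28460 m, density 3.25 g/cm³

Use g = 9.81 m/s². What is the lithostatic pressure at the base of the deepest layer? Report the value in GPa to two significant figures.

loess: 1550 kg/m³ × 9.81 m/s² × 290 m = 4.410×10^6 Pa = 4.410×10^-3 GPa
gneiss: 2803 kg/m³ × 9.81 m/s² × 8340 m = 2.293×10^8 Pa = 0.2293 GPa
dunite: 3291 kg/m³ × 9.81 m/s² × 14520 m = 4.688×10^8 Pa = 0.4688 GPa
upper-mantle rock: 3250 kg/m³ × 9.81 m/s² × 28460 m = 9.074×10^8 Pa = 0.9074 GPa
Total = 4.410×10^-3 + 0.2293 + 0.4688 + 0.9074 = 1.6099 GPa

1.6 GPa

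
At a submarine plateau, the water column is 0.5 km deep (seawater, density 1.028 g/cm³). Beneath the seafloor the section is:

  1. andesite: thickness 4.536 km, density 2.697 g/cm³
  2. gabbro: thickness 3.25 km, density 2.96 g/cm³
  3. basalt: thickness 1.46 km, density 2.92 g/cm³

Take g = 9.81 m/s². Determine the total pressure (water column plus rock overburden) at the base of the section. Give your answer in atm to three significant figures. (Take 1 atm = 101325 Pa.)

seawater: 1028 kg/m³ × 9.81 m/s² × 500 m = 5.042×10^6 Pa = 49.76 atm
andesite: 2697 kg/m³ × 9.81 m/s² × 4536 m = 1.200×10^8 Pa = 1184 atm
gabbro: 2960 kg/m³ × 9.81 m/s² × 3250 m = 9.437×10^7 Pa = 931.4 atm
basalt: 2920 kg/m³ × 9.81 m/s² × 1460 m = 4.182×10^7 Pa = 412.8 atm
Total = 49.76 + 1184 + 931.4 + 412.8 = 2578.3 atm

2580 atm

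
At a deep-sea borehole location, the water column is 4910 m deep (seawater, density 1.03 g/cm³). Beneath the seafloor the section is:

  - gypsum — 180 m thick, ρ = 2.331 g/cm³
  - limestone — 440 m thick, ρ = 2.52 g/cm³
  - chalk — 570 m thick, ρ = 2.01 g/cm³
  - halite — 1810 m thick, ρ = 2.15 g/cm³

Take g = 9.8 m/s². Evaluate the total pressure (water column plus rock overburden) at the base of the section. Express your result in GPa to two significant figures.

0.11 GPa

seawater: 1030 kg/m³ × 9.8 m/s² × 4910 m = 4.956×10^7 Pa = 0.04956 GPa
gypsum: 2331 kg/m³ × 9.8 m/s² × 180 m = 4.112×10^6 Pa = 4.112×10^-3 GPa
limestone: 2520 kg/m³ × 9.8 m/s² × 440 m = 1.087×10^7 Pa = 0.01087 GPa
chalk: 2010 kg/m³ × 9.8 m/s² × 570 m = 1.123×10^7 Pa = 0.01123 GPa
halite: 2150 kg/m³ × 9.8 m/s² × 1810 m = 3.814×10^7 Pa = 0.03814 GPa
Total = 0.04956 + 4.112×10^-3 + 0.01087 + 0.01123 + 0.03814 = 0.11390 GPa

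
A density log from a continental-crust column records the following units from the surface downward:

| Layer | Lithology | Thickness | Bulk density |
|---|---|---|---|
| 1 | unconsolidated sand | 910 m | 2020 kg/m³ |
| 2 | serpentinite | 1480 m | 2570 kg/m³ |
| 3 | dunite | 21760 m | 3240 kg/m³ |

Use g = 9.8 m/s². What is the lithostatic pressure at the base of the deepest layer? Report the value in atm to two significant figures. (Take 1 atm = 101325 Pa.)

7400 atm

unconsolidated sand: 2020 kg/m³ × 9.8 m/s² × 910 m = 1.801×10^7 Pa = 177.8 atm
serpentinite: 2570 kg/m³ × 9.8 m/s² × 1480 m = 3.728×10^7 Pa = 367.9 atm
dunite: 3240 kg/m³ × 9.8 m/s² × 21760 m = 6.909×10^8 Pa = 6819 atm
Total = 177.8 + 367.9 + 6819 = 7364.6 atm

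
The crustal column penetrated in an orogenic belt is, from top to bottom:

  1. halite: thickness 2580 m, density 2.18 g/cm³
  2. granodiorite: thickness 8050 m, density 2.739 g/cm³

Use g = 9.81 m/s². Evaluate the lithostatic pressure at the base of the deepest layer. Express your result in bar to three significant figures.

2710 bar

halite: 2180 kg/m³ × 9.81 m/s² × 2580 m = 5.518×10^7 Pa = 551.8 bar
granodiorite: 2739 kg/m³ × 9.81 m/s² × 8050 m = 2.163×10^8 Pa = 2163 bar
Total = 551.8 + 2163 = 2714.8 bar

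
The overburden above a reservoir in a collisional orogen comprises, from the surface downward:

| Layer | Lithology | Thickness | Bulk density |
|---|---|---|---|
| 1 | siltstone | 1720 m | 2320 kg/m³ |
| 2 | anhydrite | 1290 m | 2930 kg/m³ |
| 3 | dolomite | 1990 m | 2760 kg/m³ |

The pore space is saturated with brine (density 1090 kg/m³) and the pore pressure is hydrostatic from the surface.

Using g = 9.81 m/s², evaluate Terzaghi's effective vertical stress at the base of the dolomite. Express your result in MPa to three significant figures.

76.6 MPa

Overburden (lithostatic) stress σ_v:
siltstone: 2320 kg/m³ × 9.81 m/s² × 1720 m = 3.915×10^7 Pa = 39.15 MPa
anhydrite: 2930 kg/m³ × 9.81 m/s² × 1290 m = 3.708×10^7 Pa = 37.08 MPa
dolomite: 2760 kg/m³ × 9.81 m/s² × 1990 m = 5.388×10^7 Pa = 53.88 MPa
Total = 39.15 + 37.08 + 53.88 = 130.11 MPa
Pore pressure P_p = 1090 kg/m³ × 9.81 m/s² × 5000 m = 5.346×10^7 Pa = 53.46 MPa
Effective stress σ' = σ_v − P_p = 130.1 − 53.46 = 76.641 MPa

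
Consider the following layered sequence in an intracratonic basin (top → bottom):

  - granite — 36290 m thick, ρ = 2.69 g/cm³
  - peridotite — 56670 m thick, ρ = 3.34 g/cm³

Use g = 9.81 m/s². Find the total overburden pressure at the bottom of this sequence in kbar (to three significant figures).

granite: 2690 kg/m³ × 9.81 m/s² × 36290 m = 9.577×10^8 Pa = 9.577 kbar
peridotite: 3340 kg/m³ × 9.81 m/s² × 56670 m = 1.857×10^9 Pa = 18.57 kbar
Total = 9.577 + 18.57 = 28.145 kbar

28.1 kbar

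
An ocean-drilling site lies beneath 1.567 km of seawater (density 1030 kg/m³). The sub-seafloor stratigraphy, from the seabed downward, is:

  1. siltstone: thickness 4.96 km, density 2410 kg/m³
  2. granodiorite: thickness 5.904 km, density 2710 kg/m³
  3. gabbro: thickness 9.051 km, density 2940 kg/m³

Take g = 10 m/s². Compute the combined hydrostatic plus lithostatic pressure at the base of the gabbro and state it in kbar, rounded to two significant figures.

seawater: 1030 kg/m³ × 10 m/s² × 1567 m = 1.614×10^7 Pa = 0.1614 kbar
siltstone: 2410 kg/m³ × 10 m/s² × 4960 m = 1.195×10^8 Pa = 1.195 kbar
granodiorite: 2710 kg/m³ × 10 m/s² × 5904 m = 1.600×10^8 Pa = 1.600 kbar
gabbro: 2940 kg/m³ × 10 m/s² × 9051 m = 2.661×10^8 Pa = 2.661 kbar
Total = 0.1614 + 1.195 + 1.600 + 2.661 = 5.6177 kbar

5.6 kbar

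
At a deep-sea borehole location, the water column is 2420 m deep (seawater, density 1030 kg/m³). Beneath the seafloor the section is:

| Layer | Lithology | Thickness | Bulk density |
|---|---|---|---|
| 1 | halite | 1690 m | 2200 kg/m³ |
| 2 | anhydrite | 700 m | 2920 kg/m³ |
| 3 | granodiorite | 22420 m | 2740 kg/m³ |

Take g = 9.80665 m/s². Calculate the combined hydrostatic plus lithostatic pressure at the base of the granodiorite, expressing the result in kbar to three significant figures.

seawater: 1030 kg/m³ × 9.80665 m/s² × 2420 m = 2.444×10^7 Pa = 0.2444 kbar
halite: 2200 kg/m³ × 9.80665 m/s² × 1690 m = 3.646×10^7 Pa = 0.3646 kbar
anhydrite: 2920 kg/m³ × 9.80665 m/s² × 700 m = 2.004×10^7 Pa = 0.2004 kbar
granodiorite: 2740 kg/m³ × 9.80665 m/s² × 22420 m = 6.024×10^8 Pa = 6.024 kbar
Total = 0.2444 + 0.3646 + 0.2004 + 6.024 = 6.8338 kbar

6.83 kbar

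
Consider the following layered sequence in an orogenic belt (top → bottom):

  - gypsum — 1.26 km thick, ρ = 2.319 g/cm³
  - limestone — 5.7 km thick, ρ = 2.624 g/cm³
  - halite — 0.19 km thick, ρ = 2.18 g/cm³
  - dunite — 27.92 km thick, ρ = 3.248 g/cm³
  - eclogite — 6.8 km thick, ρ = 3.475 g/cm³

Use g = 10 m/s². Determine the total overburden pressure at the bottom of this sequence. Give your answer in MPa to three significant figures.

gypsum: 2319 kg/m³ × 10 m/s² × 1260 m = 2.922×10^7 Pa = 29.22 MPa
limestone: 2624 kg/m³ × 10 m/s² × 5700 m = 1.496×10^8 Pa = 149.6 MPa
halite: 2180 kg/m³ × 10 m/s² × 190 m = 4.142×10^6 Pa = 4.142 MPa
dunite: 3248 kg/m³ × 10 m/s² × 27920 m = 9.068×10^8 Pa = 906.8 MPa
eclogite: 3475 kg/m³ × 10 m/s² × 6800 m = 2.363×10^8 Pa = 236.3 MPa
Total = 29.22 + 149.6 + 4.142 + 906.8 + 236.3 = 1326.1 MPa

1330 MPa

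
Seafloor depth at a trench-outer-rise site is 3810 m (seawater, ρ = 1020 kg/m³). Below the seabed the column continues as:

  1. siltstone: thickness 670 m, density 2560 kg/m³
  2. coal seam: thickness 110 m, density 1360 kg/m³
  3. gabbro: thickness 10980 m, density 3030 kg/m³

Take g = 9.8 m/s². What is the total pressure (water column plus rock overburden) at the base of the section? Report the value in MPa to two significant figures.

seawater: 1020 kg/m³ × 9.8 m/s² × 3810 m = 3.808×10^7 Pa = 38.08 MPa
siltstone: 2560 kg/m³ × 9.8 m/s² × 670 m = 1.681×10^7 Pa = 16.81 MPa
coal seam: 1360 kg/m³ × 9.8 m/s² × 110 m = 1.466×10^6 Pa = 1.466 MPa
gabbro: 3030 kg/m³ × 9.8 m/s² × 10980 m = 3.260×10^8 Pa = 326.0 MPa
Total = 38.08 + 16.81 + 1.466 + 326.0 = 382.40 MPa

380 MPa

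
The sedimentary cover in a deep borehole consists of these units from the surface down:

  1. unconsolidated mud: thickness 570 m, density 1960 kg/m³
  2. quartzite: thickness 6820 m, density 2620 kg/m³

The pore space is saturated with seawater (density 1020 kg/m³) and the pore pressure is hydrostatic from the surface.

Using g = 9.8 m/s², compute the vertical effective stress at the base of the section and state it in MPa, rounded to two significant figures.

Overburden (lithostatic) stress σ_v:
unconsolidated mud: 1960 kg/m³ × 9.8 m/s² × 570 m = 1.095×10^7 Pa = 10.95 MPa
quartzite: 2620 kg/m³ × 9.8 m/s² × 6820 m = 1.751×10^8 Pa = 175.1 MPa
Total = 10.95 + 175.1 = 186.06 MPa
Pore pressure P_p = 1020 kg/m³ × 9.8 m/s² × 7390 m = 7.387×10^7 Pa = 73.87 MPa
Effective stress σ' = σ_v − P_p = 186.1 − 73.87 = 112.19 MPa

110 MPa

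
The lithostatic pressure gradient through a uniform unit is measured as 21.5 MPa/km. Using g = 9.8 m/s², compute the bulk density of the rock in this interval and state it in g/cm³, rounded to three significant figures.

2.19 g/cm³

ρ = (dP/dz)/g = 21.5 MPa/km / 9.8 m/s² = 21500 Pa/m / 9.8 m/s² = 2193.9 kg/m³
= 2.194 g/cm³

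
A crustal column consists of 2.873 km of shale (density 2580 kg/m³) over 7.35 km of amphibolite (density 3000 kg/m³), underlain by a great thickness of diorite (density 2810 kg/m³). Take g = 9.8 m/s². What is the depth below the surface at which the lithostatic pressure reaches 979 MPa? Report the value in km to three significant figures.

35.3 km

Pressure at base of upper layers: 2580×9.8×2873 + 3000×9.8×7350 = 2.887×10^8 Pa = 288.7 MPa
Remaining pressure to be supplied by diorite: 9.790×10^8 − 2.887×10^8 = 6.903×10^8 Pa
Additional depth in diorite = 6.903×10^8 Pa / (2810 kg/m³ × 9.8 m/s²) = 25066 m
Total depth = 10223 m + 25066 m = 35289 m
= 35.289 km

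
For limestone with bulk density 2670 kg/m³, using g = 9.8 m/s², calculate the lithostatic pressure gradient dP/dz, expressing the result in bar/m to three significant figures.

dP/dz = ρg = 2670 kg/m³ × 9.8 m/s² = 26166 Pa/m
= 26166 Pa/m × (1 bar/m / 1.0000×10^5 Pa/m) = 0.26166 bar/m

0.262 bar/m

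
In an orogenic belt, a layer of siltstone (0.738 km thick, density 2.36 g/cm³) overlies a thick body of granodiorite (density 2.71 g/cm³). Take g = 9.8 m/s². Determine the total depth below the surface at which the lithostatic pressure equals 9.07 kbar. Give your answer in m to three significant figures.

Pressure at base of upper layers: 2360×9.8×738 = 1.707×10^7 Pa = 0.1707 kbar
Remaining pressure to be supplied by granodiorite: 9.070×10^8 − 1.707×10^7 = 8.899×10^8 Pa
Additional depth in granodiorite = 8.899×10^8 Pa / (2710 kg/m³ × 9.8 m/s²) = 33509 m
Total depth = 738 m + 33509 m = 34247 m

34200 m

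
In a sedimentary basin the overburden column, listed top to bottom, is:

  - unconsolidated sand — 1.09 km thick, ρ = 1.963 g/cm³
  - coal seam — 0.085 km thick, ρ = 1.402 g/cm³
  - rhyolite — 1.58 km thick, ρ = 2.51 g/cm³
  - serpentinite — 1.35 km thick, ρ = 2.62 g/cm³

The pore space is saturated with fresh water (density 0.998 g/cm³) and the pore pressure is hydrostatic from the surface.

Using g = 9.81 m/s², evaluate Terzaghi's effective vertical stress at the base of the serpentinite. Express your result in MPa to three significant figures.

55.6 MPa

Overburden (lithostatic) stress σ_v:
unconsolidated sand: 1963 kg/m³ × 9.81 m/s² × 1090 m = 2.099×10^7 Pa = 20.99 MPa
coal seam: 1402 kg/m³ × 9.81 m/s² × 85 m = 1.169×10^6 Pa = 1.169 MPa
rhyolite: 2510 kg/m³ × 9.81 m/s² × 1580 m = 3.890×10^7 Pa = 38.90 MPa
serpentinite: 2620 kg/m³ × 9.81 m/s² × 1350 m = 3.470×10^7 Pa = 34.70 MPa
Total = 20.99 + 1.169 + 38.90 + 34.70 = 95.762 MPa
Pore pressure P_p = 998 kg/m³ × 9.81 m/s² × 4105 m = 4.019×10^7 Pa = 40.19 MPa
Effective stress σ' = σ_v − P_p = 95.76 − 40.19 = 55.572 MPa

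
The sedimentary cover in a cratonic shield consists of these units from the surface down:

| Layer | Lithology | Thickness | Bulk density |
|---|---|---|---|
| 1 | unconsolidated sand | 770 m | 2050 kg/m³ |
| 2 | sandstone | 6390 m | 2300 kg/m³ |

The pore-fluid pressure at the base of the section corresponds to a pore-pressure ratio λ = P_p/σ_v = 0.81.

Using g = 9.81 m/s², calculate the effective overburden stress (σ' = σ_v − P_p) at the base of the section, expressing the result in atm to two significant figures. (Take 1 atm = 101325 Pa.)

Overburden (lithostatic) stress σ_v:
unconsolidated sand: 2050 kg/m³ × 9.81 m/s² × 770 m = 1.549×10^7 Pa = 15.49 MPa
sandstone: 2300 kg/m³ × 9.81 m/s² × 6390 m = 1.442×10^8 Pa = 144.2 MPa
Total = 15.49 + 144.2 = 159.66 MPa
Pore pressure P_p = λ·σ_v = 0.81 × 159.7 MPa = 129.3 MPa
Effective stress σ' = σ_v − P_p = 159.7 − 129.3 = 30.336 MPa = 299.39 atm

300 atm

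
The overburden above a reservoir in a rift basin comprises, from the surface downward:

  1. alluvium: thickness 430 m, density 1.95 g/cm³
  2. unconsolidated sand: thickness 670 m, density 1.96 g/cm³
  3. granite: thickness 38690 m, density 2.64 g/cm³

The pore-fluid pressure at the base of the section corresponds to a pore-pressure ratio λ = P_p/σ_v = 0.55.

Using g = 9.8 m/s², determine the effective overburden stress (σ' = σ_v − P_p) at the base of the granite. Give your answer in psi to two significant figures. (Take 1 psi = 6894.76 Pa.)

67000 psi

Overburden (lithostatic) stress σ_v:
alluvium: 1950 kg/m³ × 9.8 m/s² × 430 m = 8.217×10^6 Pa = 8.217 MPa
unconsolidated sand: 1960 kg/m³ × 9.8 m/s² × 670 m = 1.287×10^7 Pa = 12.87 MPa
granite: 2640 kg/m³ × 9.8 m/s² × 38690 m = 1.001×10^9 Pa = 1001 MPa
Total = 8.217 + 12.87 + 1001 = 1022.1 MPa
Pore pressure P_p = λ·σ_v = 0.55 × 1022 MPa = 562.1 MPa
Effective stress σ' = σ_v − P_p = 1022 − 562.1 = 459.93 MPa = 66708 psi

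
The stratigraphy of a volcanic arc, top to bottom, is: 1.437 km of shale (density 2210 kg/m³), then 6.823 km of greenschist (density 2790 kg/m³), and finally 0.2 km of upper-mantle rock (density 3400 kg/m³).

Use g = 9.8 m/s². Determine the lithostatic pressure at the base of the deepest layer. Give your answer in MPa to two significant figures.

shale: 2210 kg/m³ × 9.8 m/s² × 1437 m = 3.112×10^7 Pa = 31.12 MPa
greenschist: 2790 kg/m³ × 9.8 m/s² × 6823 m = 1.866×10^8 Pa = 186.6 MPa
upper-mantle rock: 3400 kg/m³ × 9.8 m/s² × 200 m = 6.664×10^6 Pa = 6.664 MPa
Total = 31.12 + 186.6 + 6.664 = 224.34 MPa

220 MPa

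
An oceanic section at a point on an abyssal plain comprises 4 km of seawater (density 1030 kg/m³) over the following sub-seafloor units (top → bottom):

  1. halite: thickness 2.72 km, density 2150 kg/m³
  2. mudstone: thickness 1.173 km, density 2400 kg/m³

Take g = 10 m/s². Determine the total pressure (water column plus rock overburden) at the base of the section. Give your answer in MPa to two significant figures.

130 MPa

seawater: 1030 kg/m³ × 10 m/s² × 4000 m = 4.120×10^7 Pa = 41.20 MPa
halite: 2150 kg/m³ × 10 m/s² × 2720 m = 5.848×10^7 Pa = 58.48 MPa
mudstone: 2400 kg/m³ × 10 m/s² × 1173 m = 2.815×10^7 Pa = 28.15 MPa
Total = 41.20 + 58.48 + 28.15 = 127.83 MPa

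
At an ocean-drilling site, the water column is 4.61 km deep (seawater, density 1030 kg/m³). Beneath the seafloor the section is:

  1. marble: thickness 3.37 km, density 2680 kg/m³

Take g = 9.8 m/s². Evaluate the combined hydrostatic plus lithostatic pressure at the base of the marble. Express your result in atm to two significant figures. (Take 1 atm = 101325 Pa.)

seawater: 1030 kg/m³ × 9.8 m/s² × 4610 m = 4.653×10^7 Pa = 459.2 atm
marble: 2680 kg/m³ × 9.8 m/s² × 3370 m = 8.851×10^7 Pa = 873.5 atm
Total = 459.2 + 873.5 = 1332.8 atm

1300 atm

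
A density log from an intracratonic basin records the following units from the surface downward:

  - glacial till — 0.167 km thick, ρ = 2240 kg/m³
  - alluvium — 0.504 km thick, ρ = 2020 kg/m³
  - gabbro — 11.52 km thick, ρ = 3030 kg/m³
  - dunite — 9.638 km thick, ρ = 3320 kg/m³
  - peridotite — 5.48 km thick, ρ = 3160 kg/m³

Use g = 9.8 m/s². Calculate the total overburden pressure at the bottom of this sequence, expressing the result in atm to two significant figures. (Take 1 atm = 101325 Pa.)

glacial till: 2240 kg/m³ × 9.8 m/s² × 167 m = 3.666×10^6 Pa = 36.18 atm
alluvium: 2020 kg/m³ × 9.8 m/s² × 504 m = 9.977×10^6 Pa = 98.47 atm
gabbro: 3030 kg/m³ × 9.8 m/s² × 11520 m = 3.421×10^8 Pa = 3376 atm
dunite: 3320 kg/m³ × 9.8 m/s² × 9638 m = 3.136×10^8 Pa = 3095 atm
peridotite: 3160 kg/m³ × 9.8 m/s² × 5480 m = 1.697×10^8 Pa = 1675 atm
Total = 36.18 + 98.47 + 3376 + 3095 + 1675 = 8280.3 atm

8300 atm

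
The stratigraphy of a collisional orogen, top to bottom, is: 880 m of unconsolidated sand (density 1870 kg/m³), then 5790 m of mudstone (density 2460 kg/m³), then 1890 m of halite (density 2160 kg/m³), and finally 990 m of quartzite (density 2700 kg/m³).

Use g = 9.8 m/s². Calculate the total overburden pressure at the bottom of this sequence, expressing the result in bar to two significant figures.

2200 bar

unconsolidated sand: 1870 kg/m³ × 9.8 m/s² × 880 m = 1.613×10^7 Pa = 161.3 bar
mudstone: 2460 kg/m³ × 9.8 m/s² × 5790 m = 1.396×10^8 Pa = 1396 bar
halite: 2160 kg/m³ × 9.8 m/s² × 1890 m = 4.001×10^7 Pa = 400.1 bar
quartzite: 2700 kg/m³ × 9.8 m/s² × 990 m = 2.620×10^7 Pa = 262.0 bar
Total = 161.3 + 1396 + 400.1 + 262.0 = 2219.2 bar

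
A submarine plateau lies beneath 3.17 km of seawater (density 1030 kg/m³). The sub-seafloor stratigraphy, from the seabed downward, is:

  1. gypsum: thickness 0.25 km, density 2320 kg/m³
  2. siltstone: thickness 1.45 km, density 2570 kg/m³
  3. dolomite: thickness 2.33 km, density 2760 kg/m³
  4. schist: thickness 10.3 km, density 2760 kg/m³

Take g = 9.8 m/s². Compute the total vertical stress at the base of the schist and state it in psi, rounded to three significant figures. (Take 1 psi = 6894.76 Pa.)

seawater: 1030 kg/m³ × 9.8 m/s² × 3170 m = 3.200×10^7 Pa = 4641 psi
gypsum: 2320 kg/m³ × 9.8 m/s² × 250 m = 5.684×10^6 Pa = 824.4 psi
siltstone: 2570 kg/m³ × 9.8 m/s² × 1450 m = 3.652×10^7 Pa = 5297 psi
dolomite: 2760 kg/m³ × 9.8 m/s² × 2330 m = 6.302×10^7 Pa = 9141 psi
schist: 2760 kg/m³ × 9.8 m/s² × 10300 m = 2.786×10^8 Pa = 40407 psi
Total = 4641 + 824.4 + 5297 + 9141 + 40407 = 60309 psi

60300 psi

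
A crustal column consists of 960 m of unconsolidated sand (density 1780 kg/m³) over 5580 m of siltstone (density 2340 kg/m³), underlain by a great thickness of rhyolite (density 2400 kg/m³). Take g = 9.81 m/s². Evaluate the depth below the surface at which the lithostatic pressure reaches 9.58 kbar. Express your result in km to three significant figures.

Pressure at base of upper layers: 1780×9.81×960 + 2340×9.81×5580 = 1.449×10^8 Pa = 1.449 kbar
Remaining pressure to be supplied by rhyolite: 9.580×10^8 − 1.449×10^8 = 8.131×10^8 Pa
Additional depth in rhyolite = 8.131×10^8 Pa / (2400 kg/m³ × 9.81 m/s²) = 34537 m
Total depth = 6540 m + 34537 m = 41077 m
= 41.077 km

41.1 km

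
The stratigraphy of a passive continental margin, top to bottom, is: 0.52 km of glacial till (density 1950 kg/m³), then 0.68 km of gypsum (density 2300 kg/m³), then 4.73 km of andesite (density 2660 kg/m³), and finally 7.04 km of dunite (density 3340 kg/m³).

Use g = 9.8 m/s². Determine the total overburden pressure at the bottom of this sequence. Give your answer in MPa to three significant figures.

379 MPa

glacial till: 1950 kg/m³ × 9.8 m/s² × 520 m = 9.937×10^6 Pa = 9.937 MPa
gypsum: 2300 kg/m³ × 9.8 m/s² × 680 m = 1.533×10^7 Pa = 15.33 MPa
andesite: 2660 kg/m³ × 9.8 m/s² × 4730 m = 1.233×10^8 Pa = 123.3 MPa
dunite: 3340 kg/m³ × 9.8 m/s² × 7040 m = 2.304×10^8 Pa = 230.4 MPa
Total = 9.937 + 15.33 + 123.3 + 230.4 = 379.00 MPa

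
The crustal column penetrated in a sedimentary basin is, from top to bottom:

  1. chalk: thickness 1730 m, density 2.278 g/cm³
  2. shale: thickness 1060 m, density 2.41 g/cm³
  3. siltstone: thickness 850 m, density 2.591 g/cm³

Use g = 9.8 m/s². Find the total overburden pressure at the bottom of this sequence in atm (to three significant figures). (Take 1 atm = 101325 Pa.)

841 atm

chalk: 2278 kg/m³ × 9.8 m/s² × 1730 m = 3.862×10^7 Pa = 381.2 atm
shale: 2410 kg/m³ × 9.8 m/s² × 1060 m = 2.504×10^7 Pa = 247.1 atm
siltstone: 2591 kg/m³ × 9.8 m/s² × 850 m = 2.158×10^7 Pa = 213.0 atm
Total = 381.2 + 247.1 + 213.0 = 841.25 atm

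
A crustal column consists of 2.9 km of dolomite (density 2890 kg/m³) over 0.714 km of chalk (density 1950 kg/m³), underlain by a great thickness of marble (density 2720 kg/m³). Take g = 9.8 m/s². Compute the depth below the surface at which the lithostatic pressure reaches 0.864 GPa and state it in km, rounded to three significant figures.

32.4 km

Pressure at base of upper layers: 2890×9.8×2900 + 1950×9.8×714 = 9.578×10^7 Pa = 0.09578 GPa
Remaining pressure to be supplied by marble: 8.640×10^8 − 9.578×10^7 = 7.682×10^8 Pa
Additional depth in marble = 7.682×10^8 Pa / (2720 kg/m³ × 9.8 m/s²) = 28820 m
Total depth = 3614 m + 28820 m = 32434 m
= 32.434 km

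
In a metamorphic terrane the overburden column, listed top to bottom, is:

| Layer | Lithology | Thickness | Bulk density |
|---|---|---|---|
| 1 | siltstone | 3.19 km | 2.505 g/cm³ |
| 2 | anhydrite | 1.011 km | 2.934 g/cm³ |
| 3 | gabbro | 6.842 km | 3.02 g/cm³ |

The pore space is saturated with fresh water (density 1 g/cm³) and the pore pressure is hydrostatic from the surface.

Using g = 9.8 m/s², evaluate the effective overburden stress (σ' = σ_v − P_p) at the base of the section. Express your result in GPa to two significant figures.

Overburden (lithostatic) stress σ_v:
siltstone: 2505 kg/m³ × 9.8 m/s² × 3190 m = 7.831×10^7 Pa = 78.31 MPa
anhydrite: 2934 kg/m³ × 9.8 m/s² × 1011 m = 2.907×10^7 Pa = 29.07 MPa
gabbro: 3020 kg/m³ × 9.8 m/s² × 6842 m = 2.025×10^8 Pa = 202.5 MPa
Total = 78.31 + 29.07 + 202.5 = 309.88 MPa
Pore pressure P_p = 1000 kg/m³ × 9.8 m/s² × 11043 m = 1.082×10^8 Pa = 108.2 MPa
Effective stress σ' = σ_v − P_p = 309.9 − 108.2 = 201.66 MPa = 0.20166 GPa

0.20 GPa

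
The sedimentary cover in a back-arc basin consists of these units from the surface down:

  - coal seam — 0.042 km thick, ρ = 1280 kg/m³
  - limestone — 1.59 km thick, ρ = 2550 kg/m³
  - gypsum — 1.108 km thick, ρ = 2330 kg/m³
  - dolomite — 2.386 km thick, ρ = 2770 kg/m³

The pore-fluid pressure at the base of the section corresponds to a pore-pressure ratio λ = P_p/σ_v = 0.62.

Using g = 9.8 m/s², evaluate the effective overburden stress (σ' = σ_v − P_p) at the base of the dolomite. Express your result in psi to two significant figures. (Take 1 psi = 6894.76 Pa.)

Overburden (lithostatic) stress σ_v:
coal seam: 1280 kg/m³ × 9.8 m/s² × 42 m = 5.268×10^5 Pa = 0.5268 MPa
limestone: 2550 kg/m³ × 9.8 m/s² × 1590 m = 3.973×10^7 Pa = 39.73 MPa
gypsum: 2330 kg/m³ × 9.8 m/s² × 1108 m = 2.530×10^7 Pa = 25.30 MPa
dolomite: 2770 kg/m³ × 9.8 m/s² × 2386 m = 6.477×10^7 Pa = 64.77 MPa
Total = 0.5268 + 39.73 + 25.30 + 64.77 = 130.33 MPa
Pore pressure P_p = λ·σ_v = 0.62 × 130.3 MPa = 80.81 MPa
Effective stress σ' = σ_v − P_p = 130.3 − 80.81 = 49.526 MPa = 7183.1 psi

7200 psi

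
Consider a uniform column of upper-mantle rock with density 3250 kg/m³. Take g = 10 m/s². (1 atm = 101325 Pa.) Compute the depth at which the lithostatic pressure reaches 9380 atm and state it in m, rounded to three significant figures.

29200 m

h = P/(ρg) = 9380 atm / (3250 kg/m³ × 10 m/s²) = 9.504×10^8 Pa / 32500 Pa/m = 29244 m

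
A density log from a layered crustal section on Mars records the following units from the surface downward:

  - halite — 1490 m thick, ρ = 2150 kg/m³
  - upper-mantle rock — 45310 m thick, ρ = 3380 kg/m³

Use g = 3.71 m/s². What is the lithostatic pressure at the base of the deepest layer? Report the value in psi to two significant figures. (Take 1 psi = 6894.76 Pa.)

halite: 2150 kg/m³ × 3.71 m/s² × 1490 m = 1.188×10^7 Pa = 1724 psi
upper-mantle rock: 3380 kg/m³ × 3.71 m/s² × 45310 m = 5.682×10^8 Pa = 82407 psi
Total = 1724 + 82407 = 84131 psi

84000 psi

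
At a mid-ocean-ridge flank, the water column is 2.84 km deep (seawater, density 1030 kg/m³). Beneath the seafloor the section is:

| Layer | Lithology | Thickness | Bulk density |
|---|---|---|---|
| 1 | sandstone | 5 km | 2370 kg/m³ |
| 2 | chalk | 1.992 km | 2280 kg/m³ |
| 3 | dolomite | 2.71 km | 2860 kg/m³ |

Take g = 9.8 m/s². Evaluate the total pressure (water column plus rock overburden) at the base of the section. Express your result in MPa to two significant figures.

270 MPa

seawater: 1030 kg/m³ × 9.8 m/s² × 2840 m = 2.867×10^7 Pa = 28.67 MPa
sandstone: 2370 kg/m³ × 9.8 m/s² × 5000 m = 1.161×10^8 Pa = 116.1 MPa
chalk: 2280 kg/m³ × 9.8 m/s² × 1992 m = 4.451×10^7 Pa = 44.51 MPa
dolomite: 2860 kg/m³ × 9.8 m/s² × 2710 m = 7.596×10^7 Pa = 75.96 MPa
Total = 28.67 + 116.1 + 44.51 + 75.96 = 265.26 MPa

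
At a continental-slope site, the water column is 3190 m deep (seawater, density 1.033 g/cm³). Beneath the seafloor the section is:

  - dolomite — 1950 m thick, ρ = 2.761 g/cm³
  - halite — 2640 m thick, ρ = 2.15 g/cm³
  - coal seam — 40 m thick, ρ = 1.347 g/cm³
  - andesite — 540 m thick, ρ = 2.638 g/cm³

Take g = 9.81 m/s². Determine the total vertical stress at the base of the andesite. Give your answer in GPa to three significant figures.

seawater: 1033 kg/m³ × 9.81 m/s² × 3190 m = 3.233×10^7 Pa = 0.03233 GPa
dolomite: 2761 kg/m³ × 9.81 m/s² × 1950 m = 5.282×10^7 Pa = 0.05282 GPa
halite: 2150 kg/m³ × 9.81 m/s² × 2640 m = 5.568×10^7 Pa = 0.05568 GPa
coal seam: 1347 kg/m³ × 9.81 m/s² × 40 m = 5.286×10^5 Pa = 5.286×10^-4 GPa
andesite: 2638 kg/m³ × 9.81 m/s² × 540 m = 1.397×10^7 Pa = 0.01397 GPa
Total = 0.03233 + 0.05282 + 0.05568 + 5.286×10^-4 + 0.01397 = 0.15533 GPa

0.155 GPa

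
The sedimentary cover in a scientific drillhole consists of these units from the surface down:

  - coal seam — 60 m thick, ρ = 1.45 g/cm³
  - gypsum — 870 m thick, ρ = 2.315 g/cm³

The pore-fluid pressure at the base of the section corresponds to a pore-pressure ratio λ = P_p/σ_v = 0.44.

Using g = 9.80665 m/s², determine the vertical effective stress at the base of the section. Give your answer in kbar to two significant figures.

Overburden (lithostatic) stress σ_v:
coal seam: 1450 kg/m³ × 9.80665 m/s² × 60 m = 8.532×10^5 Pa = 0.8532 MPa
gypsum: 2315 kg/m³ × 9.80665 m/s² × 870 m = 1.975×10^7 Pa = 19.75 MPa
Total = 0.8532 + 19.75 = 20.604 MPa
Pore pressure P_p = λ·σ_v = 0.44 × 20.60 MPa = 9.066 MPa
Effective stress σ' = σ_v − P_p = 20.60 − 9.066 = 11.538 MPa = 0.11538 kbar

0.12 kbar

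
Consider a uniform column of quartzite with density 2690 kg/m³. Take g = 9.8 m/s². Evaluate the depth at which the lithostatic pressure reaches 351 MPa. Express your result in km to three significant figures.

h = P/(ρg) = 351 MPa / (2690 kg/m³ × 9.8 m/s²) = 3.510×10^8 Pa / 26362 Pa/m = 13315 m
= 13.315 km

13.3 km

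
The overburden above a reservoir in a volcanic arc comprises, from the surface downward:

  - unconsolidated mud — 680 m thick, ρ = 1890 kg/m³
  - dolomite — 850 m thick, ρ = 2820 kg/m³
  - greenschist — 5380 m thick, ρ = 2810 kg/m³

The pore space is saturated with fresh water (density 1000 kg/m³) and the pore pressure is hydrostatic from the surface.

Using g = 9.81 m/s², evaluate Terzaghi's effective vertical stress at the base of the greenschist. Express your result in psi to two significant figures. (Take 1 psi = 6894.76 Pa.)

Overburden (lithostatic) stress σ_v:
unconsolidated mud: 1890 kg/m³ × 9.81 m/s² × 680 m = 1.261×10^7 Pa = 12.61 MPa
dolomite: 2820 kg/m³ × 9.81 m/s² × 850 m = 2.351×10^7 Pa = 23.51 MPa
greenschist: 2810 kg/m³ × 9.81 m/s² × 5380 m = 1.483×10^8 Pa = 148.3 MPa
Total = 12.61 + 23.51 + 148.3 = 184.43 MPa
Pore pressure P_p = 1000 kg/m³ × 9.81 m/s² × 6910 m = 6.779×10^7 Pa = 67.79 MPa
Effective stress σ' = σ_v − P_p = 184.4 − 67.79 = 116.64 MPa = 16917 psi

17000 psi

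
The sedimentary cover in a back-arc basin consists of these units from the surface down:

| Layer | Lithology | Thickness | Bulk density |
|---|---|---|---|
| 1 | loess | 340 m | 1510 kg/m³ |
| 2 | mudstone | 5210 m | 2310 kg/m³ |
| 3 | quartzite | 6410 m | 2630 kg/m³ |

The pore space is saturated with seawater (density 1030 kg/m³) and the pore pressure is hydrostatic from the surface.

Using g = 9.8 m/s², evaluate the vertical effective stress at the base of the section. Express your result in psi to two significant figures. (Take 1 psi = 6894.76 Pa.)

24000 psi

Overburden (lithostatic) stress σ_v:
loess: 1510 kg/m³ × 9.8 m/s² × 340 m = 5.031×10^6 Pa = 5.031 MPa
mudstone: 2310 kg/m³ × 9.8 m/s² × 5210 m = 1.179×10^8 Pa = 117.9 MPa
quartzite: 2630 kg/m³ × 9.8 m/s² × 6410 m = 1.652×10^8 Pa = 165.2 MPa
Total = 5.031 + 117.9 + 165.2 = 288.19 MPa
Pore pressure P_p = 1030 kg/m³ × 9.8 m/s² × 11960 m = 1.207×10^8 Pa = 120.7 MPa
Effective stress σ' = σ_v − P_p = 288.2 − 120.7 = 167.46 MPa = 24288 psi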